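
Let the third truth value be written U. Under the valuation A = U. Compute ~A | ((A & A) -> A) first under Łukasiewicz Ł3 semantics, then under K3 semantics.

In Łukasiewicz Ł3: ~A = ~U = U
A & A = U & U = U
(A & A) -> A = U -> U = T  [min(1, 1−½+½)]
~A | ((A & A) -> A) = U | T = T
In K3: ~A = ~U = U
A & A = U & U = U
(A & A) -> A = U -> U = U  [~U | U]
~A | ((A & A) -> A) = U | U = U
They differ because Łukasiewicz Ł3 and K3 treat U differently under implication.

T; U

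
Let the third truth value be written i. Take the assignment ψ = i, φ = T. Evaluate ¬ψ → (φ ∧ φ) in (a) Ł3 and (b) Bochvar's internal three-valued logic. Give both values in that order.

T; i

In Ł3: ¬ψ = ¬i = i
φ ∧ φ = T ∧ T = T
¬ψ → (φ ∧ φ) = i → T = T  [min(1, 1−½+1)]
In Bochvar's internal three-valued logic: ¬ψ = ¬i = i
φ ∧ φ = T ∧ T = T
¬ψ → (φ ∧ φ) = i → T = i  [any arg is the third value ⇒ result is the third value]
They differ because Ł3 and Bochvar's internal three-valued logic treat i differently under the binary connectives.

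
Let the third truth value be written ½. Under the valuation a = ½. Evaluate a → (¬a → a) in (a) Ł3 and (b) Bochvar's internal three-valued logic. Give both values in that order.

In Ł3: ¬a = ¬½ = ½
¬a → a = ½ → ½ = 1  [min(1, 1−½+½)]
a → (¬a → a) = ½ → 1 = 1
In Bochvar's internal three-valued logic: ¬a = ¬½ = ½
¬a → a = ½ → ½ = ½
a → (¬a → a) = ½ → ½ = ½
They differ because Ł3 and Bochvar's internal three-valued logic treat ½ differently under the binary connectives.

1; ½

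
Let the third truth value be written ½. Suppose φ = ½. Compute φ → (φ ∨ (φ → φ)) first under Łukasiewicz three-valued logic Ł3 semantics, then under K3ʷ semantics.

In Łukasiewicz three-valued logic Ł3: φ → φ = ½ → ½ = True  [min(1, 1−½+½)]
φ ∨ (φ → φ) = ½ ∨ True = True
φ → (φ ∨ (φ → φ)) = ½ → True = True
In K3ʷ: φ → φ = ½ → ½ = ½  [any arg is the third value ⇒ result is the third value]
φ ∨ (φ → φ) = ½ ∨ ½ = ½
φ → (φ ∨ (φ → φ)) = ½ → ½ = ½
They differ because Łukasiewicz three-valued logic Ł3 and K3ʷ treat ½ differently under the binary connectives.

True; ½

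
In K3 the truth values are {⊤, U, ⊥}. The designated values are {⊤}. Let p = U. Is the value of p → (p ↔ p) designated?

No

p ↔ p = U ↔ U = U
p → (p ↔ p) = U → U = U
U ∉ {⊤}.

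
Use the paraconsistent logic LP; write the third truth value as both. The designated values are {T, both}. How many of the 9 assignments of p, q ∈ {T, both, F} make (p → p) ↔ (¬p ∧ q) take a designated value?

Of the 9 assignments, 5 give a value in {T, both}.

5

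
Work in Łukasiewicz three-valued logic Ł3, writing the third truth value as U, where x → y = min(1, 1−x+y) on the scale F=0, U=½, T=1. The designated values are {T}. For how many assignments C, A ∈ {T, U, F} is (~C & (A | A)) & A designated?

Designated under: (C=F, A=T).

1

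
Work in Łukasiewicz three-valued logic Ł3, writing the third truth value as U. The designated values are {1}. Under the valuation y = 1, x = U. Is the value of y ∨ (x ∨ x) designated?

x ∨ x = U ∨ U = U
y ∨ (x ∨ x) = 1 ∨ U = 1
1 ∈ {1}.

Yes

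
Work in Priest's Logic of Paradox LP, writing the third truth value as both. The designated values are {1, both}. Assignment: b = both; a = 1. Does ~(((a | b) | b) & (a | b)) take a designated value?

a | b = 1 | both = 1
(a | b) | b = 1 | both = 1
a | b = 1 | both = 1
((a | b) | b) & (a | b) = 1 & 1 = 1
~(((a | b) | b) & (a | b)) = ~1 = 0
0 ∉ {1, both}.

No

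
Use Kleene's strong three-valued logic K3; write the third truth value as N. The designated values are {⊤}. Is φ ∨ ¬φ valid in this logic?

Countermodel: φ=N gives N, which is not designated.

No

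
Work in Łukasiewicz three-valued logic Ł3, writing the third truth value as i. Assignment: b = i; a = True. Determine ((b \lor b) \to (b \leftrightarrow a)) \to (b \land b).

b \lor b = i \lor i = i
b \leftrightarrow a = i \leftrightarrow True = i  [1 − |½−1|]
(b \lor b) \to (b \leftrightarrow a) = i \to i = True
b \land b = i \land i = i
((b \lor b) \to (b \leftrightarrow a)) \to (b \land b) = True \to i = i

i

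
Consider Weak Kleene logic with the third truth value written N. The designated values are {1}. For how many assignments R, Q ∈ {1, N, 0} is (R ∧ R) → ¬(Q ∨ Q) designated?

3

Designated under: (R=1, Q=0); (R=0, Q=1); (R=0, Q=0).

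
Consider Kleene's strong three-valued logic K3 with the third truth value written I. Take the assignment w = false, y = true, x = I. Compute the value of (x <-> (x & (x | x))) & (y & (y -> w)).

false

x | x = I | I = I
x & (x | x) = I & I = I
x <-> (x & (x | x)) = I <-> I = I
y -> w = true -> false = false
y & (y -> w) = true & false = false
(x <-> (x & (x | x))) & (y & (y -> w)) = I & false = false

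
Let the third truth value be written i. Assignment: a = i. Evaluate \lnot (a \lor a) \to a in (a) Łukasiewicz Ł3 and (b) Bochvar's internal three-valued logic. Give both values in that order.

true; i

In Łukasiewicz Ł3: a \lor a = i \lor i = i
\lnot (a \lor a) = \lnot i = i
\lnot (a \lor a) \to a = i \to i = true  [min(1, 1−½+½)]
In Bochvar's internal three-valued logic: a \lor a = i \lor i = i
\lnot (a \lor a) = \lnot i = i
\lnot (a \lor a) \to a = i \to i = i
They differ because Łukasiewicz Ł3 and Bochvar's internal three-valued logic treat i differently under the binary connectives.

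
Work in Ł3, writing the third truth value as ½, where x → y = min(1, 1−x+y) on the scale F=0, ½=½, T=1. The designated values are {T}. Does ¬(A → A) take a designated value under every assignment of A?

No

Countermodel: A=T gives F, which is not designated.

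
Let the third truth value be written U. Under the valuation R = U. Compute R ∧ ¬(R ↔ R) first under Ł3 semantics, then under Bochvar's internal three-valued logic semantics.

⊥; U

In Ł3: R ↔ R = U ↔ U = ⊤
¬(R ↔ R) = ¬⊤ = ⊥
R ∧ ¬(R ↔ R) = U ∧ ⊥ = ⊥
In Bochvar's internal three-valued logic: R ↔ R = U ↔ U = U
¬(R ↔ R) = ¬U = U
R ∧ ¬(R ↔ R) = U ∧ U = U
They differ because Ł3 and Bochvar's internal three-valued logic treat U differently under the binary connectives.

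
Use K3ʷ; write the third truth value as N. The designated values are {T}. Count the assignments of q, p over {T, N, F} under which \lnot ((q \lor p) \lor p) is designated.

Designated under: (q=F, p=F).

1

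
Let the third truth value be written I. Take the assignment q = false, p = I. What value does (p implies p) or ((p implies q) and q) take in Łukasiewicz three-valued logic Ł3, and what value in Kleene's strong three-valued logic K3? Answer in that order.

In Łukasiewicz three-valued logic Ł3: p implies p = I implies I = true  [min(1, 1−½+½)]
p implies q = I implies false = I
(p implies q) and q = I and false = false
(p implies p) or ((p implies q) and q) = true or false = true
In Kleene's strong three-valued logic K3: p implies p = I implies I = I
p implies q = I implies false = I
(p implies q) and q = I and false = false
(p implies p) or ((p implies q) and q) = I or false = I
They differ because Łukasiewicz three-valued logic Ł3 and Kleene's strong three-valued logic K3 treat I differently under implication.

true; I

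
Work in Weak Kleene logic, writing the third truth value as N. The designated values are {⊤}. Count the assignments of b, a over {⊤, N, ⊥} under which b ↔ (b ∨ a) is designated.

3

Designated under: (b=⊤, a=⊤); (b=⊤, a=⊥); (b=⊥, a=⊥).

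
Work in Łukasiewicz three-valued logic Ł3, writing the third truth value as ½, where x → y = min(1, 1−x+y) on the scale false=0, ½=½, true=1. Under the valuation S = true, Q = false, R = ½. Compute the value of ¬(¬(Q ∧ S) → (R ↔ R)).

Q ∧ S = false ∧ true = false
¬(Q ∧ S) = ¬false = true
R ↔ R = ½ ↔ ½ = true
¬(Q ∧ S) → (R ↔ R) = true → true = true
¬(¬(Q ∧ S) → (R ↔ R)) = ¬true = false

false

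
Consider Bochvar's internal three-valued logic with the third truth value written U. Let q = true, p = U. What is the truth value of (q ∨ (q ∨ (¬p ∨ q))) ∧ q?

¬p = ¬U = U
¬p ∨ q = U ∨ true = U
q ∨ (¬p ∨ q) = true ∨ U = U
q ∨ (q ∨ (¬p ∨ q)) = true ∨ U = U
(q ∨ (q ∨ (¬p ∨ q))) ∧ q = U ∧ true = U

U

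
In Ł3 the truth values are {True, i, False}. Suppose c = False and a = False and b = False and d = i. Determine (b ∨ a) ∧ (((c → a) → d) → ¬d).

b ∨ a = False ∨ False = False
c → a = False → False = True
(c → a) → d = True → i = i  [min(1, 1−1+½)]
¬d = ¬i = i
((c → a) → d) → ¬d = i → i = True
(b ∨ a) ∧ (((c → a) → d) → ¬d) = False ∧ True = False

False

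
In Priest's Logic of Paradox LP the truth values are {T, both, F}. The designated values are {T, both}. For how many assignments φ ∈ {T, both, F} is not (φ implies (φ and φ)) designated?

φ=T: F ·
φ=both: both ✓
φ=F: F ·

1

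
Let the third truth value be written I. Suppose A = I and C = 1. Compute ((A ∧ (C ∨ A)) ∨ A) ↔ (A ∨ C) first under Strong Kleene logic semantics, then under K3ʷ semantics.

In Strong Kleene logic: C ∨ A = 1 ∨ I = 1
A ∧ (C ∨ A) = I ∧ 1 = I
(A ∧ (C ∨ A)) ∨ A = I ∨ I = I
A ∨ C = I ∨ 1 = 1
((A ∧ (C ∨ A)) ∨ A) ↔ (A ∨ C) = I ↔ 1 = I
In K3ʷ: C ∨ A = 1 ∨ I = I
A ∧ (C ∨ A) = I ∧ I = I
(A ∧ (C ∨ A)) ∨ A = I ∨ I = I
A ∨ C = I ∨ 1 = I
((A ∧ (C ∨ A)) ∨ A) ↔ (A ∨ C) = I ↔ I = I

I; I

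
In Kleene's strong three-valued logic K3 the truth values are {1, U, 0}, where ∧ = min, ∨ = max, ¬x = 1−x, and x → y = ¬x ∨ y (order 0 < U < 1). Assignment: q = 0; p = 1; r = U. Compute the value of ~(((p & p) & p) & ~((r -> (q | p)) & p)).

p & p = 1 & 1 = 1
(p & p) & p = 1 & 1 = 1
q | p = 0 | 1 = 1
r -> (q | p) = U -> 1 = 1
(r -> (q | p)) & p = 1 & 1 = 1
~((r -> (q | p)) & p) = ~1 = 0
((p & p) & p) & ~((r -> (q | p)) & p) = 1 & 0 = 0
~(((p & p) & p) & ~((r -> (q | p)) & p)) = ~0 = 1

1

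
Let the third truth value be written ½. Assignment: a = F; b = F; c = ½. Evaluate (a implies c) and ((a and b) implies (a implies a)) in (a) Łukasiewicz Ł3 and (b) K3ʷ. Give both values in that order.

In Łukasiewicz Ł3: a implies c = F implies ½ = T
a and b = F and F = F
a implies a = F implies F = T
(a and b) implies (a implies a) = F implies T = T
(a implies c) and ((a and b) implies (a implies a)) = T and T = T
In K3ʷ: a implies c = F implies ½ = ½  [any arg is the third value ⇒ result is the third value]
a and b = F and F = F
a implies a = F implies F = T
(a and b) implies (a implies a) = F implies T = T
(a implies c) and ((a and b) implies (a implies a)) = ½ and T = ½
They differ because Łukasiewicz Ł3 and K3ʷ treat ½ differently under the binary connectives.

T; ½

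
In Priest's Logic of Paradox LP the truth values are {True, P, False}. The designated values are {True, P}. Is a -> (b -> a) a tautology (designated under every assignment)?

Every assignment of a, b over {True, P, False} gives a value in {True, P}.
In particular, with a=P, b=P: a -> (b -> a) = P.

Yes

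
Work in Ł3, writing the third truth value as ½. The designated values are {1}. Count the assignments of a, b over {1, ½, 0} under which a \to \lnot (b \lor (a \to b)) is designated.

5

Of the 9 assignments, 5 give a value in {1}.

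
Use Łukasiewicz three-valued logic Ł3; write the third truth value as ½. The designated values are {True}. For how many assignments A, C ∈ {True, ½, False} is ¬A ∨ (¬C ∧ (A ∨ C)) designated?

4

Designated under: (A=True, C=False); (A=False, C=True); (A=False, C=½); (A=False, C=False).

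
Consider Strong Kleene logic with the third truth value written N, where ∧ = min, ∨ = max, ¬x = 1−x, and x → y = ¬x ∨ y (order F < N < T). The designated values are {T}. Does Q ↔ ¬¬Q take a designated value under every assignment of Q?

Countermodel: Q=N gives N, which is not designated.

No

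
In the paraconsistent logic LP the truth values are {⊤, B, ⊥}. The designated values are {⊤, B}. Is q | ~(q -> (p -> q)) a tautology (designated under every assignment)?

No

Countermodel: q=⊥, p=⊤ gives ⊥, which is not designated.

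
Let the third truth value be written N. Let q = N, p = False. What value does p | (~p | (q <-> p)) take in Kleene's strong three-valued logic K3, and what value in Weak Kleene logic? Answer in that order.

True; N

In Kleene's strong three-valued logic K3: ~p = ~False = True
q <-> p = N <-> False = N
~p | (q <-> p) = True | N = True
p | (~p | (q <-> p)) = False | True = True
In Weak Kleene logic: ~p = ~False = True
q <-> p = N <-> False = N
~p | (q <-> p) = True | N = N
p | (~p | (q <-> p)) = False | N = N
They differ because Kleene's strong three-valued logic K3 and Weak Kleene logic treat N differently under the binary connectives.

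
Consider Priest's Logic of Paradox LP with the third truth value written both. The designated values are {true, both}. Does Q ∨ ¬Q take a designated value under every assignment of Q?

Yes

Every assignment of Q over {true, both, false} gives a value in {true, both}.
In particular, with Q=both: Q ∨ ¬Q = both.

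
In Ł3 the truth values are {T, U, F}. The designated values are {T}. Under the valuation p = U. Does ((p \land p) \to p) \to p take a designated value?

p \land p = U \land U = U
(p \land p) \to p = U \to U = T  [min(1, 1−½+½)]
((p \land p) \to p) \to p = T \to U = U
U ∉ {T}.

No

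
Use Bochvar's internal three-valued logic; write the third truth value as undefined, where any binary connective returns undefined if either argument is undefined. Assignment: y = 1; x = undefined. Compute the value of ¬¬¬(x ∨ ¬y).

undefined

¬y = ¬1 = 0
x ∨ ¬y = undefined ∨ 0 = undefined
¬(x ∨ ¬y) = ¬undefined = undefined
¬¬(x ∨ ¬y) = ¬undefined = undefined
¬¬¬(x ∨ ¬y) = ¬undefined = undefined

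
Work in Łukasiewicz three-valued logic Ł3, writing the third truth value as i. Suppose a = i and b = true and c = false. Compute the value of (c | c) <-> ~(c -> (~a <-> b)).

true

c | c = false | false = false
~a = ~i = i
~a <-> b = i <-> true = i  [1 − |½−1|]
c -> (~a <-> b) = false -> i = true
~(c -> (~a <-> b)) = ~true = false
(c | c) <-> ~(c -> (~a <-> b)) = false <-> false = true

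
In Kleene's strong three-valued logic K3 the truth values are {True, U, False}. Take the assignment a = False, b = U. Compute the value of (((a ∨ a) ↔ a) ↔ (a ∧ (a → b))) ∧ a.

a ∨ a = False ∨ False = False
(a ∨ a) ↔ a = False ↔ False = True
a → b = False → U = True
a ∧ (a → b) = False ∧ True = False
((a ∨ a) ↔ a) ↔ (a ∧ (a → b)) = True ↔ False = False
(((a ∨ a) ↔ a) ↔ (a ∧ (a → b))) ∧ a = False ∧ False = False

False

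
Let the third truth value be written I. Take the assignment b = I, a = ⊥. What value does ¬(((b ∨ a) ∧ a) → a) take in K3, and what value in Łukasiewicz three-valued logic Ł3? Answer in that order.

⊥; ⊥

In K3: b ∨ a = I ∨ ⊥ = I
(b ∨ a) ∧ a = I ∧ ⊥ = ⊥
((b ∨ a) ∧ a) → a = ⊥ → ⊥ = ⊤
¬(((b ∨ a) ∧ a) → a) = ¬⊤ = ⊥
In Łukasiewicz three-valued logic Ł3: b ∨ a = I ∨ ⊥ = I
(b ∨ a) ∧ a = I ∧ ⊥ = ⊥
((b ∨ a) ∧ a) → a = ⊥ → ⊥ = ⊤
¬(((b ∨ a) ∧ a) → a) = ¬⊤ = ⊥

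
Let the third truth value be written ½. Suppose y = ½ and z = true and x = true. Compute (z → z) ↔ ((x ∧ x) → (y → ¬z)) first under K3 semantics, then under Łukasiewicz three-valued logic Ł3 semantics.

½; ½

In K3: z → z = true → true = true
x ∧ x = true ∧ true = true
¬z = ¬true = false
y → ¬z = ½ → false = ½  [¬½ ∨ false]
(x ∧ x) → (y → ¬z) = true → ½ = ½
(z → z) ↔ ((x ∧ x) → (y → ¬z)) = true ↔ ½ = ½
In Łukasiewicz three-valued logic Ł3: z → z = true → true = true
x ∧ x = true ∧ true = true
¬z = ¬true = false
y → ¬z = ½ → false = ½
(x ∧ x) → (y → ¬z) = true → ½ = ½
(z → z) ↔ ((x ∧ x) → (y → ¬z)) = true ↔ ½ = ½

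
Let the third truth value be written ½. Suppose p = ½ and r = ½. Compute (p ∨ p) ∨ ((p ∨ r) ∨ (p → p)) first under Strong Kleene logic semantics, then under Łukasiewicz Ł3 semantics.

In Strong Kleene logic: p ∨ p = ½ ∨ ½ = ½
p ∨ r = ½ ∨ ½ = ½
p → p = ½ → ½ = ½
(p ∨ r) ∨ (p → p) = ½ ∨ ½ = ½
(p ∨ p) ∨ ((p ∨ r) ∨ (p → p)) = ½ ∨ ½ = ½
In Łukasiewicz Ł3: p ∨ p = ½ ∨ ½ = ½
p ∨ r = ½ ∨ ½ = ½
p → p = ½ → ½ = 1
(p ∨ r) ∨ (p → p) = ½ ∨ 1 = 1
(p ∨ p) ∨ ((p ∨ r) ∨ (p → p)) = ½ ∨ 1 = 1
They differ because Strong Kleene logic and Łukasiewicz Ł3 treat ½ differently under implication.

½; 1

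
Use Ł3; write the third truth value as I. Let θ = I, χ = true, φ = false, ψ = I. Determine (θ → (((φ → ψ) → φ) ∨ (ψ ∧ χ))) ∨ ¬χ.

φ → ψ = false → I = true  [min(1, 1−0+½)]
(φ → ψ) → φ = true → false = false
ψ ∧ χ = I ∧ true = I
((φ → ψ) → φ) ∨ (ψ ∧ χ) = false ∨ I = I
θ → (((φ → ψ) → φ) ∨ (ψ ∧ χ)) = I → I = true
¬χ = ¬true = false
(θ → (((φ → ψ) → φ) ∨ (ψ ∧ χ))) ∨ ¬χ = true ∨ false = true

true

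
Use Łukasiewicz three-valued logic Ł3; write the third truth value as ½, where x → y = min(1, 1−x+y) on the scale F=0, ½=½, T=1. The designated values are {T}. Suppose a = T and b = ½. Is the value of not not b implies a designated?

not b = not ½ = ½
not not b = not ½ = ½
not not b implies a = ½ implies T = T  [min(1, 1−½+1)]
T ∈ {T}.

Yes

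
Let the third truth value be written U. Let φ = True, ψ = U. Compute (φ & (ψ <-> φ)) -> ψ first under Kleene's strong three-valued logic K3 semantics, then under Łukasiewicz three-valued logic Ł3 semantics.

In Kleene's strong three-valued logic K3: ψ <-> φ = U <-> True = U
φ & (ψ <-> φ) = True & U = U
(φ & (ψ <-> φ)) -> ψ = U -> U = U  [~U | U]
In Łukasiewicz three-valued logic Ł3: ψ <-> φ = U <-> True = U  [1 − |½−1|]
φ & (ψ <-> φ) = True & U = U
(φ & (ψ <-> φ)) -> ψ = U -> U = True
They differ because Kleene's strong three-valued logic K3 and Łukasiewicz three-valued logic Ł3 treat U differently under implication.

U; True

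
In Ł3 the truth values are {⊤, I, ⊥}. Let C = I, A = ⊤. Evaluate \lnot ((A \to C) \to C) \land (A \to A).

A \to C = ⊤ \to I = I
(A \to C) \to C = I \to I = ⊤
\lnot ((A \to C) \to C) = \lnot ⊤ = ⊥
A \to A = ⊤ \to ⊤ = ⊤
\lnot ((A \to C) \to C) \land (A \to A) = ⊥ \land ⊤ = ⊥

⊥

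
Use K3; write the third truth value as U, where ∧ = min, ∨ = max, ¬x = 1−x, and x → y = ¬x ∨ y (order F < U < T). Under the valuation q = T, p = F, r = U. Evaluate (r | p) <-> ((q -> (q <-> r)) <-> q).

r | p = U | F = U
q <-> r = T <-> U = U
q -> (q <-> r) = T -> U = U
(q -> (q <-> r)) <-> q = U <-> T = U
(r | p) <-> ((q -> (q <-> r)) <-> q) = U <-> U = U

U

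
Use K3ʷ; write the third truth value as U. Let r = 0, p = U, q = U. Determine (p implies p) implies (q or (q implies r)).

p implies p = U implies U = U  [any arg is the third value ⇒ result is the third value]
q implies r = U implies 0 = U
q or (q implies r) = U or U = U
(p implies p) implies (q or (q implies r)) = U implies U = U

U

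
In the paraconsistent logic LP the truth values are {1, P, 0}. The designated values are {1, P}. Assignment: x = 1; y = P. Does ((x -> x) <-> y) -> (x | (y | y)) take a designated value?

x -> x = 1 -> 1 = 1
(x -> x) <-> y = 1 <-> P = P
y | y = P | P = P
x | (y | y) = 1 | P = 1
((x -> x) <-> y) -> (x | (y | y)) = P -> 1 = 1  [~P | 1]
1 ∈ {1, P}.

Yes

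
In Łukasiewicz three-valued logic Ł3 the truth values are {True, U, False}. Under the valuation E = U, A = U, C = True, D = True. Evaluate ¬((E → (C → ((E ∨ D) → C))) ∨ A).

False

E ∨ D = U ∨ True = True
(E ∨ D) → C = True → True = True
C → ((E ∨ D) → C) = True → True = True
E → (C → ((E ∨ D) → C)) = U → True = True  [min(1, 1−½+1)]
(E → (C → ((E ∨ D) → C))) ∨ A = True ∨ U = True
¬((E → (C → ((E ∨ D) → C))) ∨ A) = ¬True = False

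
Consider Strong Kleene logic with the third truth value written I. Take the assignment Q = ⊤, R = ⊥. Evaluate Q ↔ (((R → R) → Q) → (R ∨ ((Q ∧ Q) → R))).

⊥

R → R = ⊥ → ⊥ = ⊤
(R → R) → Q = ⊤ → ⊤ = ⊤
Q ∧ Q = ⊤ ∧ ⊤ = ⊤
(Q ∧ Q) → R = ⊤ → ⊥ = ⊥
R ∨ ((Q ∧ Q) → R) = ⊥ ∨ ⊥ = ⊥
((R → R) → Q) → (R ∨ ((Q ∧ Q) → R)) = ⊤ → ⊥ = ⊥
Q ↔ (((R → R) → Q) → (R ∨ ((Q ∧ Q) → R))) = ⊤ ↔ ⊥ = ⊥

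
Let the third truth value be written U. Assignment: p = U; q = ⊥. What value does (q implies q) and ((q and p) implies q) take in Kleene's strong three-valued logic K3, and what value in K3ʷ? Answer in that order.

In Kleene's strong three-valued logic K3: q implies q = ⊥ implies ⊥ = ⊤
q and p = ⊥ and U = ⊥
(q and p) implies q = ⊥ implies ⊥ = ⊤
(q implies q) and ((q and p) implies q) = ⊤ and ⊤ = ⊤
In K3ʷ: q implies q = ⊥ implies ⊥ = ⊤
q and p = ⊥ and U = U
(q and p) implies q = U implies ⊥ = U  [any arg is the third value ⇒ result is the third value]
(q implies q) and ((q and p) implies q) = ⊤ and U = U
They differ because Kleene's strong three-valued logic K3 and K3ʷ treat U differently under the binary connectives.

⊤; U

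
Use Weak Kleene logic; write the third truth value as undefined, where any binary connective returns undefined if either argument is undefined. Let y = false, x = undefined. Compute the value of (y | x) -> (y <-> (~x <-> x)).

y | x = false | undefined = undefined
~x = ~undefined = undefined
~x <-> x = undefined <-> undefined = undefined
y <-> (~x <-> x) = false <-> undefined = undefined
(y | x) -> (y <-> (~x <-> x)) = undefined -> undefined = undefined  [any arg is the third value ⇒ result is the third value]

undefined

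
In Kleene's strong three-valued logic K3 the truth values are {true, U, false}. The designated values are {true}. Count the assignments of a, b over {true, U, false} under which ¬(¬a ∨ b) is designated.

1

Designated under: (a=true, b=false).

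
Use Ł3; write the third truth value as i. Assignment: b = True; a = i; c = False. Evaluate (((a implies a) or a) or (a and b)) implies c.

a implies a = i implies i = True  [min(1, 1−½+½)]
(a implies a) or a = True or i = True
a and b = i and True = i
((a implies a) or a) or (a and b) = True or i = True
(((a implies a) or a) or (a and b)) implies c = True implies False = False

False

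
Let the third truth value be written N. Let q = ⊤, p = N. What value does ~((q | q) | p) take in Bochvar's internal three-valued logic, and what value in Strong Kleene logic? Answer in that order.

N; ⊥

In Bochvar's internal three-valued logic: q | q = ⊤ | ⊤ = ⊤
(q | q) | p = ⊤ | N = N
~((q | q) | p) = ~N = N
In Strong Kleene logic: q | q = ⊤ | ⊤ = ⊤
(q | q) | p = ⊤ | N = ⊤
~((q | q) | p) = ~⊤ = ⊥
They differ because Bochvar's internal three-valued logic and Strong Kleene logic treat N differently under the binary connectives.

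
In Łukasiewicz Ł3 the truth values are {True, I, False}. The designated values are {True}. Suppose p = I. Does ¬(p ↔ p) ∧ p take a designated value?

p ↔ p = I ↔ I = True  [1 − |½−½|]
¬(p ↔ p) = ¬True = False
¬(p ↔ p) ∧ p = False ∧ I = False
False ∉ {True}.

No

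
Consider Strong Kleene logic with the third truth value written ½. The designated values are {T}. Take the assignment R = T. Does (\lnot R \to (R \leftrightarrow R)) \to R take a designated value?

Yes

\lnot R = \lnot T = F
R \leftrightarrow R = T \leftrightarrow T = T
\lnot R \to (R \leftrightarrow R) = F \to T = T
(\lnot R \to (R \leftrightarrow R)) \to R = T \to T = T
T ∈ {T}.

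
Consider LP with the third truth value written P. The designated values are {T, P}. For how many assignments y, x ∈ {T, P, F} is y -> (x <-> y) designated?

8

Of the 9 assignments, 8 give a value in {T, P}.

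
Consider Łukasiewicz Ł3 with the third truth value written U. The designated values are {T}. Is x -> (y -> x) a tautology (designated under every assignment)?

Every assignment of x, y over {T, U, F} gives a value in {T}.
In particular, with x=U, y=U: x -> (y -> x) = T.

Yes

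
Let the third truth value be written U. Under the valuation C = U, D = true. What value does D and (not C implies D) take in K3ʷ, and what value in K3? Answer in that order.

U; true

In K3ʷ: not C = not U = U
not C implies D = U implies true = U  [any arg is the third value ⇒ result is the third value]
D and (not C implies D) = true and U = U
In K3: not C = not U = U
not C implies D = U implies true = true  [not U or true]
D and (not C implies D) = true and true = true
They differ because K3ʷ and K3 treat U differently under the binary connectives.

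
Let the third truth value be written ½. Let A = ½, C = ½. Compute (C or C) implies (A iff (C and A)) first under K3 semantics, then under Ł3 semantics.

In K3: C or C = ½ or ½ = ½
C and A = ½ and ½ = ½
A iff (C and A) = ½ iff ½ = ½
(C or C) implies (A iff (C and A)) = ½ implies ½ = ½  [not ½ or ½]
In Ł3: C or C = ½ or ½ = ½
C and A = ½ and ½ = ½
A iff (C and A) = ½ iff ½ = True
(C or C) implies (A iff (C and A)) = ½ implies True = True
They differ because K3 and Ł3 treat ½ differently under implication.

½; True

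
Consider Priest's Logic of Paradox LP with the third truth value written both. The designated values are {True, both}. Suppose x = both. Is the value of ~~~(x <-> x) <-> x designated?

x <-> x = both <-> both = both
~(x <-> x) = ~both = both
~~(x <-> x) = ~both = both
~~~(x <-> x) = ~both = both
~~~(x <-> x) <-> x = both <-> both = both
both ∈ {True, both}.

Yes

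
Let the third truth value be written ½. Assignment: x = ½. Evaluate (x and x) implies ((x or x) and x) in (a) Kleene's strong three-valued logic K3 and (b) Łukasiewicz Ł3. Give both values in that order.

½; true

In Kleene's strong three-valued logic K3: x and x = ½ and ½ = ½
x or x = ½ or ½ = ½
(x or x) and x = ½ and ½ = ½
(x and x) implies ((x or x) and x) = ½ implies ½ = ½  [not ½ or ½]
In Łukasiewicz Ł3: x and x = ½ and ½ = ½
x or x = ½ or ½ = ½
(x or x) and x = ½ and ½ = ½
(x and x) implies ((x or x) and x) = ½ implies ½ = true  [min(1, 1−½+½)]
They differ because Kleene's strong three-valued logic K3 and Łukasiewicz Ł3 treat ½ differently under implication.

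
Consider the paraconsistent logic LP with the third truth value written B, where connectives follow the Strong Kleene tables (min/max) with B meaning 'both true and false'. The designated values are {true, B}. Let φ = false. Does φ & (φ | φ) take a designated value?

φ | φ = false | false = false
φ & (φ | φ) = false & false = false
false ∉ {true, B}.

No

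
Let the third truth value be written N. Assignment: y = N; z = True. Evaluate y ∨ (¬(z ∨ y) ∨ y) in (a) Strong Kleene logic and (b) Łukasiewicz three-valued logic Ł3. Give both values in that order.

In Strong Kleene logic: z ∨ y = True ∨ N = True
¬(z ∨ y) = ¬True = False
¬(z ∨ y) ∨ y = False ∨ N = N
y ∨ (¬(z ∨ y) ∨ y) = N ∨ N = N
In Łukasiewicz three-valued logic Ł3: z ∨ y = True ∨ N = True
¬(z ∨ y) = ¬True = False
¬(z ∨ y) ∨ y = False ∨ N = N
y ∨ (¬(z ∨ y) ∨ y) = N ∨ N = N

N; N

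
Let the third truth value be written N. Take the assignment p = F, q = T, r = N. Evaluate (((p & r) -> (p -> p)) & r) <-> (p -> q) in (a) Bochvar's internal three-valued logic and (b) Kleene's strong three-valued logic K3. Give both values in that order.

N; N

In Bochvar's internal three-valued logic: p & r = F & N = N
p -> p = F -> F = T
(p & r) -> (p -> p) = N -> T = N  [any arg is the third value ⇒ result is the third value]
((p & r) -> (p -> p)) & r = N & N = N
p -> q = F -> T = T
(((p & r) -> (p -> p)) & r) <-> (p -> q) = N <-> T = N
In Kleene's strong three-valued logic K3: p & r = F & N = F
p -> p = F -> F = T
(p & r) -> (p -> p) = F -> T = T
((p & r) -> (p -> p)) & r = T & N = N
p -> q = F -> T = T
(((p & r) -> (p -> p)) & r) <-> (p -> q) = N <-> T = N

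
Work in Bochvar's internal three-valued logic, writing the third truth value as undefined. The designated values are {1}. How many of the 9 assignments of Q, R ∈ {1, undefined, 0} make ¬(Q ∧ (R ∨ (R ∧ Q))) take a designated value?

Designated under: (Q=1, R=0); (Q=0, R=1); (Q=0, R=0).

3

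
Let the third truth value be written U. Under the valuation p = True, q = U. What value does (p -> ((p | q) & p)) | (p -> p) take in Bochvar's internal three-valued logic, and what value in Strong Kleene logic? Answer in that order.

U; True

In Bochvar's internal three-valued logic: p | q = True | U = U
(p | q) & p = U & True = U
p -> ((p | q) & p) = True -> U = U  [any arg is the third value ⇒ result is the third value]
p -> p = True -> True = True
(p -> ((p | q) & p)) | (p -> p) = U | True = U
In Strong Kleene logic: p | q = True | U = True
(p | q) & p = True & True = True
p -> ((p | q) & p) = True -> True = True
p -> p = True -> True = True
(p -> ((p | q) & p)) | (p -> p) = True | True = True
They differ because Bochvar's internal three-valued logic and Strong Kleene logic treat U differently under the binary connectives.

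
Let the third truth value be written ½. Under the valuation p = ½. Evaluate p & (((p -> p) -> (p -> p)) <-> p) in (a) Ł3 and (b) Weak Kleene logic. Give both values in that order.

In Ł3: p -> p = ½ -> ½ = True  [min(1, 1−½+½)]
p -> p = ½ -> ½ = True
(p -> p) -> (p -> p) = True -> True = True
((p -> p) -> (p -> p)) <-> p = True <-> ½ = ½
p & (((p -> p) -> (p -> p)) <-> p) = ½ & ½ = ½
In Weak Kleene logic: p -> p = ½ -> ½ = ½  [any arg is the third value ⇒ result is the third value]
p -> p = ½ -> ½ = ½
(p -> p) -> (p -> p) = ½ -> ½ = ½
((p -> p) -> (p -> p)) <-> p = ½ <-> ½ = ½
p & (((p -> p) -> (p -> p)) <-> p) = ½ & ½ = ½

½; ½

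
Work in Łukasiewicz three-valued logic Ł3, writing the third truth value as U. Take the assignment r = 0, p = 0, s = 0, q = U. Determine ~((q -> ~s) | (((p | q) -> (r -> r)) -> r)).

0

~s = ~0 = 1
q -> ~s = U -> 1 = 1
p | q = 0 | U = U
r -> r = 0 -> 0 = 1
(p | q) -> (r -> r) = U -> 1 = 1
((p | q) -> (r -> r)) -> r = 1 -> 0 = 0
(q -> ~s) | (((p | q) -> (r -> r)) -> r) = 1 | 0 = 1
~((q -> ~s) | (((p | q) -> (r -> r)) -> r)) = ~1 = 0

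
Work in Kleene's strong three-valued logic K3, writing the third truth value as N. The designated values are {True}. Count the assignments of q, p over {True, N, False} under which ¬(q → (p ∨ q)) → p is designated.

Of the 9 assignments, 7 give a value in {True}.

7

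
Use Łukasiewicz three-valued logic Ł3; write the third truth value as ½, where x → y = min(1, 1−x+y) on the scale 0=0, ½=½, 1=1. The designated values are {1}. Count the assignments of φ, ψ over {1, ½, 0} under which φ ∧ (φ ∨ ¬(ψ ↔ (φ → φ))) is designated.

3

Designated under: (φ=1, ψ=1); (φ=1, ψ=½); (φ=1, ψ=0).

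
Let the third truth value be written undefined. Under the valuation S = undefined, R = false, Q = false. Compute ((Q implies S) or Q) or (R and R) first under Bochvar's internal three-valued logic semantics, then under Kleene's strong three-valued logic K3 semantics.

In Bochvar's internal three-valued logic: Q implies S = false implies undefined = undefined
(Q implies S) or Q = undefined or false = undefined
R and R = false and false = false
((Q implies S) or Q) or (R and R) = undefined or false = undefined
In Kleene's strong three-valued logic K3: Q implies S = false implies undefined = true
(Q implies S) or Q = true or false = true
R and R = false and false = false
((Q implies S) or Q) or (R and R) = true or false = true
They differ because Bochvar's internal three-valued logic and Kleene's strong three-valued logic K3 treat undefined differently under the binary connectives.

undefined; true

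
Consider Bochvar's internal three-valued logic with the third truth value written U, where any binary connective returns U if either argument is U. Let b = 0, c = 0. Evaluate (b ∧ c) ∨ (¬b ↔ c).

b ∧ c = 0 ∧ 0 = 0
¬b = ¬0 = 1
¬b ↔ c = 1 ↔ 0 = 0
(b ∧ c) ∨ (¬b ↔ c) = 0 ∨ 0 = 0

0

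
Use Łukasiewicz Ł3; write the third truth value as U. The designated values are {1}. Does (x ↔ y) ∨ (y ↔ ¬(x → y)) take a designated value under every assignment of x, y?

Countermodel: x=1, y=0 gives 0, which is not designated.

No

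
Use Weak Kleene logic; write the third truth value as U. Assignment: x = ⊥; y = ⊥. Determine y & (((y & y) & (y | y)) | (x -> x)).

⊥

y & y = ⊥ & ⊥ = ⊥
y | y = ⊥ | ⊥ = ⊥
(y & y) & (y | y) = ⊥ & ⊥ = ⊥
x -> x = ⊥ -> ⊥ = ⊤
((y & y) & (y | y)) | (x -> x) = ⊥ | ⊤ = ⊤
y & (((y & y) & (y | y)) | (x -> x)) = ⊥ & ⊤ = ⊥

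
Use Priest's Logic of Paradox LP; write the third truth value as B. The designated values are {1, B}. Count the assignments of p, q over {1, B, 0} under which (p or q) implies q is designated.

8

Of the 9 assignments, 8 give a value in {1, B}.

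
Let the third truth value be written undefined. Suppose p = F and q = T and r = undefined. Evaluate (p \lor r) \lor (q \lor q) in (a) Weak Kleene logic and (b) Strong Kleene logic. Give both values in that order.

undefined; T

In Weak Kleene logic: p \lor r = F \lor undefined = undefined
q \lor q = T \lor T = T
(p \lor r) \lor (q \lor q) = undefined \lor T = undefined
In Strong Kleene logic: p \lor r = F \lor undefined = undefined
q \lor q = T \lor T = T
(p \lor r) \lor (q \lor q) = undefined \lor T = T
They differ because Weak Kleene logic and Strong Kleene logic treat undefined differently under the binary connectives.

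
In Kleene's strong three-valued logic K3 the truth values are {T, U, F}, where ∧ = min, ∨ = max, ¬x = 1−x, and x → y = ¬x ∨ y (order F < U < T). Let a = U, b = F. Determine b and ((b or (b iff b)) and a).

b iff b = F iff F = T
b or (b iff b) = F or T = T
(b or (b iff b)) and a = T and U = U
b and ((b or (b iff b)) and a) = F and U = F

F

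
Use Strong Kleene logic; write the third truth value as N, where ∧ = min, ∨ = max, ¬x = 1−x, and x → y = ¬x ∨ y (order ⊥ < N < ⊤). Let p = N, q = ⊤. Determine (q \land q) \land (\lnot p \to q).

q \land q = ⊤ \land ⊤ = ⊤
\lnot p = \lnot N = N
\lnot p \to q = N \to ⊤ = ⊤  [\lnot N \lor ⊤]
(q \land q) \land (\lnot p \to q) = ⊤ \land ⊤ = ⊤

⊤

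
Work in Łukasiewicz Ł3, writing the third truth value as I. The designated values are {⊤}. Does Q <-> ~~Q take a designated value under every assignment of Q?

Yes

Every assignment of Q over {⊤, I, ⊥} gives a value in {⊤}.
In particular, with Q=I: Q <-> ~~Q = ⊤.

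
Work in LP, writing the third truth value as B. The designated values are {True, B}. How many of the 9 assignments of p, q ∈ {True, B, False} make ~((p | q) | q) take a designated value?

4

Designated under: (p=B, q=B); (p=B, q=False); (p=False, q=B); (p=False, q=False).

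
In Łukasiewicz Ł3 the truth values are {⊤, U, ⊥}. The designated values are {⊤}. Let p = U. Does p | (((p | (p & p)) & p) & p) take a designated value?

No

p & p = U & U = U
p | (p & p) = U | U = U
(p | (p & p)) & p = U & U = U
((p | (p & p)) & p) & p = U & U = U
p | (((p | (p & p)) & p) & p) = U | U = U
U ∉ {⊤}.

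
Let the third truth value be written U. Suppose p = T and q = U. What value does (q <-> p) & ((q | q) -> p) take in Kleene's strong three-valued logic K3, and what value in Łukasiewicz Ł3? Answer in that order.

In Kleene's strong three-valued logic K3: q <-> p = U <-> T = U
q | q = U | U = U
(q | q) -> p = U -> T = T  [~U | T]
(q <-> p) & ((q | q) -> p) = U & T = U
In Łukasiewicz Ł3: q <-> p = U <-> T = U  [1 − |½−1|]
q | q = U | U = U
(q | q) -> p = U -> T = T
(q <-> p) & ((q | q) -> p) = U & T = U

U; U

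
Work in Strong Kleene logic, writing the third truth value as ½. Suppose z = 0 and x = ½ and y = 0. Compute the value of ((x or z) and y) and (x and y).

0

x or z = ½ or 0 = ½
(x or z) and y = ½ and 0 = 0
x and y = ½ and 0 = 0
((x or z) and y) and (x and y) = 0 and 0 = 0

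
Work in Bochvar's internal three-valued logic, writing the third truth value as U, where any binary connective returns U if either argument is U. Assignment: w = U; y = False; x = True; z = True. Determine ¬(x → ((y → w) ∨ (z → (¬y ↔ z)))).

U

y → w = False → U = U  [any arg is the third value ⇒ result is the third value]
¬y = ¬False = True
¬y ↔ z = True ↔ True = True
z → (¬y ↔ z) = True → True = True
(y → w) ∨ (z → (¬y ↔ z)) = U ∨ True = U
x → ((y → w) ∨ (z → (¬y ↔ z))) = True → U = U
¬(x → ((y → w) ∨ (z → (¬y ↔ z)))) = ¬U = U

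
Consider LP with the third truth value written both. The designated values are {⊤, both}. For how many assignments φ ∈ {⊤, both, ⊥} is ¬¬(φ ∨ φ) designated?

φ=⊤: ⊤ ✓
φ=both: both ✓
φ=⊥: ⊥ ·

2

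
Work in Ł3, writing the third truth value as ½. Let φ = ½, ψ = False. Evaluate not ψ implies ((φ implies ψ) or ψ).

½

not ψ = not False = True
φ implies ψ = ½ implies False = ½  [min(1, 1−½+0)]
(φ implies ψ) or ψ = ½ or False = ½
not ψ implies ((φ implies ψ) or ψ) = True implies ½ = ½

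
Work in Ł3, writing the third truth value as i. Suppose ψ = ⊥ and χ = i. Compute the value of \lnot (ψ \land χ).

⊤

ψ \land χ = ⊥ \land i = ⊥
\lnot (ψ \land χ) = \lnot ⊥ = ⊤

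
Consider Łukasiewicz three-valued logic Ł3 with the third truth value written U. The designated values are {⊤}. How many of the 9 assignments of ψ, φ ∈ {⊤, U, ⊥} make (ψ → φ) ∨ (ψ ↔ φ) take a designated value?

6

Of the 9 assignments, 6 give a value in {⊤}.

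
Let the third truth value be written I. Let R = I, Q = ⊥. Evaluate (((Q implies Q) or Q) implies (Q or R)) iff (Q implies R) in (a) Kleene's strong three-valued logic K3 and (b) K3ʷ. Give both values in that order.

In Kleene's strong three-valued logic K3: Q implies Q = ⊥ implies ⊥ = ⊤
(Q implies Q) or Q = ⊤ or ⊥ = ⊤
Q or R = ⊥ or I = I
((Q implies Q) or Q) implies (Q or R) = ⊤ implies I = I  [not ⊤ or I]
Q implies R = ⊥ implies I = ⊤
(((Q implies Q) or Q) implies (Q or R)) iff (Q implies R) = I iff ⊤ = I
In K3ʷ: Q implies Q = ⊥ implies ⊥ = ⊤
(Q implies Q) or Q = ⊤ or ⊥ = ⊤
Q or R = ⊥ or I = I
((Q implies Q) or Q) implies (Q or R) = ⊤ implies I = I  [any arg is the third value ⇒ result is the third value]
Q implies R = ⊥ implies I = I
(((Q implies Q) or Q) implies (Q or R)) iff (Q implies R) = I iff I = I

I; I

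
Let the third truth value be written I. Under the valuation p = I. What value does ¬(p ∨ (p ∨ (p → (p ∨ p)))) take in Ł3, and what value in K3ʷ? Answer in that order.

In Ł3: p ∨ p = I ∨ I = I
p → (p ∨ p) = I → I = T
p ∨ (p → (p ∨ p)) = I ∨ T = T
p ∨ (p ∨ (p → (p ∨ p))) = I ∨ T = T
¬(p ∨ (p ∨ (p → (p ∨ p)))) = ¬T = F
In K3ʷ: p ∨ p = I ∨ I = I
p → (p ∨ p) = I → I = I  [any arg is the third value ⇒ result is the third value]
p ∨ (p → (p ∨ p)) = I ∨ I = I
p ∨ (p ∨ (p → (p ∨ p))) = I ∨ I = I
¬(p ∨ (p ∨ (p → (p ∨ p)))) = ¬I = I
They differ because Ł3 and K3ʷ treat I differently under the binary connectives.

F; I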